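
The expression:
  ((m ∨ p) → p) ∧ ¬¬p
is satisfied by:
  {p: True}


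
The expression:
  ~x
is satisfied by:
  {x: False}


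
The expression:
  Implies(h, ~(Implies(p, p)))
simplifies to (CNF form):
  ~h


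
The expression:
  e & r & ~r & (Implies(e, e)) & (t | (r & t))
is never true.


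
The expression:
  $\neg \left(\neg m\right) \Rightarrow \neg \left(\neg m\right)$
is always true.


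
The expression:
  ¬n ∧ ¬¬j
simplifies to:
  j ∧ ¬n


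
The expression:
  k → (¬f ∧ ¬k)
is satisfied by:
  {k: False}


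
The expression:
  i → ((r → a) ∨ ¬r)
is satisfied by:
  {a: True, i: False, r: False}
  {i: False, r: False, a: False}
  {a: True, r: True, i: False}
  {r: True, i: False, a: False}
  {a: True, i: True, r: False}
  {i: True, a: False, r: False}
  {a: True, r: True, i: True}


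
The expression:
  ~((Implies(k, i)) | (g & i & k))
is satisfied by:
  {k: True, i: False}


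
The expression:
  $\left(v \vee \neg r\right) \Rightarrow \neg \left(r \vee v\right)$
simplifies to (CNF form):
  $\neg v$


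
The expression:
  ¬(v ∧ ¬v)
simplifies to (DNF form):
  True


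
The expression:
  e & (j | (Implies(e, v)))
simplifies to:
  e & (j | v)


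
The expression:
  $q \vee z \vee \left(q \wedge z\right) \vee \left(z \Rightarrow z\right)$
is always true.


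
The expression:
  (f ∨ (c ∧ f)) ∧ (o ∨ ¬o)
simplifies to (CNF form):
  f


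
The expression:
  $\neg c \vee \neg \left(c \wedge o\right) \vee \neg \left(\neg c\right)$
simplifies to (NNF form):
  $\text{True}$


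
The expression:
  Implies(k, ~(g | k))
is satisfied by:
  {k: False}


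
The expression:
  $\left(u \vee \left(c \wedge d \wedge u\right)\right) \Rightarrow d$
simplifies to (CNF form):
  $d \vee \neg u$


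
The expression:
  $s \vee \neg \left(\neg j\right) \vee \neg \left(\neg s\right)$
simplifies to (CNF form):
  $j \vee s$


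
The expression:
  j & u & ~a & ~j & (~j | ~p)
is never true.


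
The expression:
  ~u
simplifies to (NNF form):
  ~u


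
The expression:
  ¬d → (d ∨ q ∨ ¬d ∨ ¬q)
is always true.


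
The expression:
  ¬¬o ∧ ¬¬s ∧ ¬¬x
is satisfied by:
  {s: True, x: True, o: True}


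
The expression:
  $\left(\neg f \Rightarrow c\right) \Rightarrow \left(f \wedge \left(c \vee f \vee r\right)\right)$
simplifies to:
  $f \vee \neg c$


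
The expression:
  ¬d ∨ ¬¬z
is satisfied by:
  {z: True, d: False}
  {d: False, z: False}
  {d: True, z: True}


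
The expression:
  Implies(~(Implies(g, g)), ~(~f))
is always true.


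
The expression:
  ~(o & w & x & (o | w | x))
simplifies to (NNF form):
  ~o | ~w | ~x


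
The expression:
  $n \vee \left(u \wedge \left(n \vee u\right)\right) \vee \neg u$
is always true.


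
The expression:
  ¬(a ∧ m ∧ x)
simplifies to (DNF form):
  ¬a ∨ ¬m ∨ ¬x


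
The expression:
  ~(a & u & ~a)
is always true.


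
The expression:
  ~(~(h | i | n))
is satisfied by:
  {i: True, n: True, h: True}
  {i: True, n: True, h: False}
  {i: True, h: True, n: False}
  {i: True, h: False, n: False}
  {n: True, h: True, i: False}
  {n: True, h: False, i: False}
  {h: True, n: False, i: False}


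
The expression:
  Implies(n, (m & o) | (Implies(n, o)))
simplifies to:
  o | ~n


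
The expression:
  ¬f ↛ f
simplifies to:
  True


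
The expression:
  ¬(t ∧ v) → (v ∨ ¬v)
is always true.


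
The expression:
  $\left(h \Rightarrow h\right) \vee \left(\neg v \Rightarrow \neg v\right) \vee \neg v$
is always true.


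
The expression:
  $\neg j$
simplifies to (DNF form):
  $\neg j$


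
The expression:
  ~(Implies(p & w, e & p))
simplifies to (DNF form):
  p & w & ~e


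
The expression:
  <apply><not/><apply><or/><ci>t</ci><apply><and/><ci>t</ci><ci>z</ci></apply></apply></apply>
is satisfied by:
  {t: False}


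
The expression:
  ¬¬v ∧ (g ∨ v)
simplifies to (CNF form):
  v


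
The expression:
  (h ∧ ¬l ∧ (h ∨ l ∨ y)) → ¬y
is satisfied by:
  {l: True, h: False, y: False}
  {h: False, y: False, l: False}
  {y: True, l: True, h: False}
  {y: True, h: False, l: False}
  {l: True, h: True, y: False}
  {h: True, l: False, y: False}
  {y: True, h: True, l: True}


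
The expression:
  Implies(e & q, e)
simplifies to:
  True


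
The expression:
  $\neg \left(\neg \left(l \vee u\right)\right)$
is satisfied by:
  {l: True, u: True}
  {l: True, u: False}
  {u: True, l: False}


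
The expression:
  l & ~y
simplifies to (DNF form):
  l & ~y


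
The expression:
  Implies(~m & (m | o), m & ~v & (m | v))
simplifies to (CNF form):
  m | ~o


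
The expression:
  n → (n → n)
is always true.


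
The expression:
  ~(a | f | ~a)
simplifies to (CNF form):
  False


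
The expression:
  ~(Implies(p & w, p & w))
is never true.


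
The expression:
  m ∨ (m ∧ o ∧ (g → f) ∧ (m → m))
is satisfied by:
  {m: True}


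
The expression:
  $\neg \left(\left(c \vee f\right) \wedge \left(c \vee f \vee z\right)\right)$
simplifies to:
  $\neg c \wedge \neg f$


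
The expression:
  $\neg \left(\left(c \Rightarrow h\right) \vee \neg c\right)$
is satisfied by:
  {c: True, h: False}


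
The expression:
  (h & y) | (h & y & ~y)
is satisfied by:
  {h: True, y: True}


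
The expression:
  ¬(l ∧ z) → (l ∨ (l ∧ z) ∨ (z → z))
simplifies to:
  True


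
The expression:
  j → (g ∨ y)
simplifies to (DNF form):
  g ∨ y ∨ ¬j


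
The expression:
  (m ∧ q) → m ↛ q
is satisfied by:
  {m: False, q: False}
  {q: True, m: False}
  {m: True, q: False}


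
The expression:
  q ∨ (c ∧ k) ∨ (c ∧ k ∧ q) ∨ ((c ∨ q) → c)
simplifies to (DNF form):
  True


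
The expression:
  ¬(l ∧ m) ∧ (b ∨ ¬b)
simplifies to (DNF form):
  ¬l ∨ ¬m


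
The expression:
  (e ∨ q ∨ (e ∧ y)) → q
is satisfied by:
  {q: True, e: False}
  {e: False, q: False}
  {e: True, q: True}


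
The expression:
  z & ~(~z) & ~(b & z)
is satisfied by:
  {z: True, b: False}


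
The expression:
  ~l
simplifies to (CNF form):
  ~l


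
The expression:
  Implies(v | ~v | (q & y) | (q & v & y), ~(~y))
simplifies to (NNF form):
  y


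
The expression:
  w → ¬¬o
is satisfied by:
  {o: True, w: False}
  {w: False, o: False}
  {w: True, o: True}


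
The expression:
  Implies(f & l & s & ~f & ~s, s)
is always true.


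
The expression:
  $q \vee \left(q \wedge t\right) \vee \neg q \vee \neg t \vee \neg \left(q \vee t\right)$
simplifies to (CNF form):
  $\text{True}$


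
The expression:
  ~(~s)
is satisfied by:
  {s: True}


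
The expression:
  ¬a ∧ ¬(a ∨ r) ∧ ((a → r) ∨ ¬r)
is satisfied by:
  {r: False, a: False}


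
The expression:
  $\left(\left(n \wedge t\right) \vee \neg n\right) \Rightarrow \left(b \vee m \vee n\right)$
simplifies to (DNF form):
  $b \vee m \vee n$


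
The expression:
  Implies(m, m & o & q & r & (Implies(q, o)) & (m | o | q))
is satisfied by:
  {r: True, q: True, o: True, m: False}
  {r: True, q: True, o: False, m: False}
  {r: True, o: True, q: False, m: False}
  {r: True, o: False, q: False, m: False}
  {q: True, o: True, r: False, m: False}
  {q: True, r: False, o: False, m: False}
  {q: False, o: True, r: False, m: False}
  {q: False, r: False, o: False, m: False}
  {r: True, m: True, q: True, o: True}


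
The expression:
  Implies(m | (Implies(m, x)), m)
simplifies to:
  m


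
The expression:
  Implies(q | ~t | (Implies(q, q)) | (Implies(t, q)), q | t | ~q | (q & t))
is always true.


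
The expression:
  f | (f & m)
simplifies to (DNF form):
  f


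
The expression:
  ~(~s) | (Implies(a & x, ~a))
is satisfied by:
  {s: True, x: False, a: False}
  {x: False, a: False, s: False}
  {a: True, s: True, x: False}
  {a: True, x: False, s: False}
  {s: True, x: True, a: False}
  {x: True, s: False, a: False}
  {a: True, x: True, s: True}


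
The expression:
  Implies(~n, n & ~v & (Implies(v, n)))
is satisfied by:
  {n: True}


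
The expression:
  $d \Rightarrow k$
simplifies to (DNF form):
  $k \vee \neg d$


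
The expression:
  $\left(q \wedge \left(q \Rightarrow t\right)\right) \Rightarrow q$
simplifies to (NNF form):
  $\text{True}$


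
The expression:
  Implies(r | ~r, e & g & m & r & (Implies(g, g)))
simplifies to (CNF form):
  e & g & m & r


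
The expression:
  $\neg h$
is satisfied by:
  {h: False}


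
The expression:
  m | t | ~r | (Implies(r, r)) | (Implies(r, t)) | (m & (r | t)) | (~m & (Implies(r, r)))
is always true.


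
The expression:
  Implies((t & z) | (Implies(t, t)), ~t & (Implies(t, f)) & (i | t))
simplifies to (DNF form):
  i & ~t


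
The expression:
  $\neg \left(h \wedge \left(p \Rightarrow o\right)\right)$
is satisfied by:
  {p: True, o: False, h: False}
  {o: False, h: False, p: False}
  {p: True, o: True, h: False}
  {o: True, p: False, h: False}
  {h: True, p: True, o: False}


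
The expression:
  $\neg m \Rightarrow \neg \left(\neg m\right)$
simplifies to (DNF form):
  $m$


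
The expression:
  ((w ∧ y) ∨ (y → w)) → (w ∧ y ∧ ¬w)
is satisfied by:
  {y: True, w: False}


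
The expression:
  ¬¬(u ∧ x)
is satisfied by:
  {u: True, x: True}


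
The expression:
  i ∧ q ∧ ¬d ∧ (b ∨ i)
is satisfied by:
  {i: True, q: True, d: False}


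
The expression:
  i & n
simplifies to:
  i & n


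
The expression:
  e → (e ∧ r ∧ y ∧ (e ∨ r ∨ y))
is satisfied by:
  {r: True, y: True, e: False}
  {r: True, y: False, e: False}
  {y: True, r: False, e: False}
  {r: False, y: False, e: False}
  {r: True, e: True, y: True}


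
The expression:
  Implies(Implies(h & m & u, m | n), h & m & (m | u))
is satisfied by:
  {h: True, m: True}


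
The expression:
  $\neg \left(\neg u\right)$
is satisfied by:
  {u: True}


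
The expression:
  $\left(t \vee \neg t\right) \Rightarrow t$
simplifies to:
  $t$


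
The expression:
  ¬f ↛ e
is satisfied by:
  {e: True, f: False}
  {f: False, e: False}
  {f: True, e: True}


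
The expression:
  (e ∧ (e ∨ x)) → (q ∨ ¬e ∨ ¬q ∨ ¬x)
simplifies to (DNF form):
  True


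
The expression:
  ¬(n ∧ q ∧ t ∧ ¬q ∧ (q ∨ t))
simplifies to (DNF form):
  True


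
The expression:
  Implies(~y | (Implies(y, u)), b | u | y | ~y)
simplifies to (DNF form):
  True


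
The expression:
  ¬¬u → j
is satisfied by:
  {j: True, u: False}
  {u: False, j: False}
  {u: True, j: True}


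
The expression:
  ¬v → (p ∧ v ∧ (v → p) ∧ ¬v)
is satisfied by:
  {v: True}


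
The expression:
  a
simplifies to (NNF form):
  a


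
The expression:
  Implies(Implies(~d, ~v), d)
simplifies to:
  d | v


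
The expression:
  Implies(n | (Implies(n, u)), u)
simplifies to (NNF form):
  u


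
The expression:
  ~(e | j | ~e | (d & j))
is never true.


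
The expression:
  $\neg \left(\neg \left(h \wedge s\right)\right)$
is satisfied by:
  {h: True, s: True}


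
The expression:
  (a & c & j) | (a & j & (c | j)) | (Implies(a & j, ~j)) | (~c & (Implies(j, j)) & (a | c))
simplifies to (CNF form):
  True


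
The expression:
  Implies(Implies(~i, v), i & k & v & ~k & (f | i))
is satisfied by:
  {v: False, i: False}


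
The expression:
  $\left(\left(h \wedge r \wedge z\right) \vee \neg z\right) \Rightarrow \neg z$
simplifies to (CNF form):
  $\neg h \vee \neg r \vee \neg z$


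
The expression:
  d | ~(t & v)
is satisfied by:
  {d: True, v: False, t: False}
  {v: False, t: False, d: False}
  {d: True, t: True, v: False}
  {t: True, v: False, d: False}
  {d: True, v: True, t: False}
  {v: True, d: False, t: False}
  {d: True, t: True, v: True}


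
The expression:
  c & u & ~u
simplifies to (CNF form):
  False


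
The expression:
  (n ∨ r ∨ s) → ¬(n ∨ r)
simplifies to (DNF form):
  ¬n ∧ ¬r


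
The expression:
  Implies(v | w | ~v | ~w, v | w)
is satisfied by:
  {v: True, w: True}
  {v: True, w: False}
  {w: True, v: False}


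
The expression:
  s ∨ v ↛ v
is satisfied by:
  {s: True}


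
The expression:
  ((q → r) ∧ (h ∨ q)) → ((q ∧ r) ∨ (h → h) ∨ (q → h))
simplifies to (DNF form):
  True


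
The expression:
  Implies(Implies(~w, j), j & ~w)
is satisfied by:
  {w: False}


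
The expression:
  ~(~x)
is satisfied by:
  {x: True}


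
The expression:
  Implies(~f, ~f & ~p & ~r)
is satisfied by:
  {f: True, p: False, r: False}
  {r: True, f: True, p: False}
  {f: True, p: True, r: False}
  {r: True, f: True, p: True}
  {r: False, p: False, f: False}


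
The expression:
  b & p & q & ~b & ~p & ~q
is never true.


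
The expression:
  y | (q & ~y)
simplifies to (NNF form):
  q | y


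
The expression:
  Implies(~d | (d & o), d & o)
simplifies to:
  d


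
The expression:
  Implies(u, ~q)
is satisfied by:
  {u: False, q: False}
  {q: True, u: False}
  {u: True, q: False}


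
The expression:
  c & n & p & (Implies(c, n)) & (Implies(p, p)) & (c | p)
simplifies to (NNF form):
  c & n & p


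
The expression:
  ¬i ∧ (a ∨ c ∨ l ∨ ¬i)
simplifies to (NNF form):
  ¬i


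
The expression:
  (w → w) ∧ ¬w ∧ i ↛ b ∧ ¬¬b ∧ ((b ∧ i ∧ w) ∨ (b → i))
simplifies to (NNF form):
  False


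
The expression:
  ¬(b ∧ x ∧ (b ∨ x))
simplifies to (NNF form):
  ¬b ∨ ¬x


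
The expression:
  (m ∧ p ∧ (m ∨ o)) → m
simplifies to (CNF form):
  True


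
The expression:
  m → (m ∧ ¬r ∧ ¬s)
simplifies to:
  (¬r ∧ ¬s) ∨ ¬m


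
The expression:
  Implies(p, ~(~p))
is always true.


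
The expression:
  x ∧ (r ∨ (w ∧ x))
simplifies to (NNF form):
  x ∧ (r ∨ w)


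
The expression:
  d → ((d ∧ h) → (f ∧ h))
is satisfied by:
  {f: True, d: False, h: False}
  {f: False, d: False, h: False}
  {h: True, f: True, d: False}
  {h: True, f: False, d: False}
  {d: True, f: True, h: False}
  {d: True, f: False, h: False}
  {d: True, h: True, f: True}


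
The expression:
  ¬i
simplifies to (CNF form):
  ¬i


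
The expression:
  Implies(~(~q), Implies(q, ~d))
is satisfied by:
  {q: False, d: False}
  {d: True, q: False}
  {q: True, d: False}


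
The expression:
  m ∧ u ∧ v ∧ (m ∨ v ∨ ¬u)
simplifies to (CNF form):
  m ∧ u ∧ v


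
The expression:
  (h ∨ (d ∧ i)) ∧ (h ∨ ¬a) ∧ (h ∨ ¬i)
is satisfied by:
  {h: True}


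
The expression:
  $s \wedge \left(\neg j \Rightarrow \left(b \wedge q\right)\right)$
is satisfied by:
  {q: True, j: True, s: True, b: True}
  {q: True, j: True, s: True, b: False}
  {j: True, s: True, b: True, q: False}
  {j: True, s: True, b: False, q: False}
  {q: True, s: True, b: True, j: False}


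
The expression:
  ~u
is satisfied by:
  {u: False}


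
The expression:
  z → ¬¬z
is always true.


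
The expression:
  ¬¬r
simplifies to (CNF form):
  r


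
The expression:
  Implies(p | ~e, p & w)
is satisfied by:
  {e: True, w: True, p: False}
  {e: True, w: False, p: False}
  {e: True, p: True, w: True}
  {p: True, w: True, e: False}


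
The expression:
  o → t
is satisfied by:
  {t: True, o: False}
  {o: False, t: False}
  {o: True, t: True}


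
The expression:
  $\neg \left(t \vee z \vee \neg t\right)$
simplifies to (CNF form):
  $\text{False}$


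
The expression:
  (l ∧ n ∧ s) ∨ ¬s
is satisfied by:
  {l: True, n: True, s: False}
  {l: True, n: False, s: False}
  {n: True, l: False, s: False}
  {l: False, n: False, s: False}
  {l: True, s: True, n: True}


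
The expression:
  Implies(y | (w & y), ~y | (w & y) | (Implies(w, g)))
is always true.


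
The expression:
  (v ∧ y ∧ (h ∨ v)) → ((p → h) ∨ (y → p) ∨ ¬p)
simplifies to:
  True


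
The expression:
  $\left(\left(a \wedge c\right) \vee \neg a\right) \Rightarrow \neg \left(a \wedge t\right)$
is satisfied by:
  {c: False, t: False, a: False}
  {a: True, c: False, t: False}
  {t: True, c: False, a: False}
  {a: True, t: True, c: False}
  {c: True, a: False, t: False}
  {a: True, c: True, t: False}
  {t: True, c: True, a: False}


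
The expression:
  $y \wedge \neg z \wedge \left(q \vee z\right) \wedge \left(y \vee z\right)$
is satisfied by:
  {y: True, q: True, z: False}


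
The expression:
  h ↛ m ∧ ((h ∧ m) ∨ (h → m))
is never true.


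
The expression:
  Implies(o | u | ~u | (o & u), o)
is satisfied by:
  {o: True}


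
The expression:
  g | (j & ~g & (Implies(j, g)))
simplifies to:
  g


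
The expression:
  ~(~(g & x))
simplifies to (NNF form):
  g & x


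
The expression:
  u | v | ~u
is always true.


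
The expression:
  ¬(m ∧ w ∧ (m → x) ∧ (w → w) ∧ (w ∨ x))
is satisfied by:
  {w: False, m: False, x: False}
  {x: True, w: False, m: False}
  {m: True, w: False, x: False}
  {x: True, m: True, w: False}
  {w: True, x: False, m: False}
  {x: True, w: True, m: False}
  {m: True, w: True, x: False}


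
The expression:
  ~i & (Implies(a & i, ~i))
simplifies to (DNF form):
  ~i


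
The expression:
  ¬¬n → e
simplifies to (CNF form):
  e ∨ ¬n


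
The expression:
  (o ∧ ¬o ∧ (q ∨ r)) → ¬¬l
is always true.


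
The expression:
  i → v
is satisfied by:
  {v: True, i: False}
  {i: False, v: False}
  {i: True, v: True}


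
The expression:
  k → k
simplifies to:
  True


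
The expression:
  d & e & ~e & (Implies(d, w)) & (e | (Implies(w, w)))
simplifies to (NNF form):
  False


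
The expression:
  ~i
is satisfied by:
  {i: False}


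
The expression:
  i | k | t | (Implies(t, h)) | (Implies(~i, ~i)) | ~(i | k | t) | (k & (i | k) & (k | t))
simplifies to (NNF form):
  True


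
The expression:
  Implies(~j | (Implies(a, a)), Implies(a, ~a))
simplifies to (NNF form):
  ~a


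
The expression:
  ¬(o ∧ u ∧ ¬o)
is always true.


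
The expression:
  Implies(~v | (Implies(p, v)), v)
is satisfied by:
  {v: True}


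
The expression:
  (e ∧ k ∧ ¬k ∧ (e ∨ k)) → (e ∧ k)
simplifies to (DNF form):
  True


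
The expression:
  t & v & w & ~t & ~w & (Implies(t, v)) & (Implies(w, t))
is never true.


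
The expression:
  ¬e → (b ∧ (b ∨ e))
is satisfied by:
  {b: True, e: True}
  {b: True, e: False}
  {e: True, b: False}


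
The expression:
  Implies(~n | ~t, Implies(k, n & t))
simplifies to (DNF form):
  ~k | (n & t)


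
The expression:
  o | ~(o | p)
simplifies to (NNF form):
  o | ~p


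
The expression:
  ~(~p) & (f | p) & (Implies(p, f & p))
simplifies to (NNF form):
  f & p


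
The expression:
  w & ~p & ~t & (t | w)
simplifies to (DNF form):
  w & ~p & ~t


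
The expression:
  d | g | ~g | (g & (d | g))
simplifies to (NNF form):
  True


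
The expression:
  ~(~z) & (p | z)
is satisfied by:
  {z: True}


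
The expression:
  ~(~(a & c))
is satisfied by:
  {a: True, c: True}


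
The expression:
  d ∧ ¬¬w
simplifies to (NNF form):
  d ∧ w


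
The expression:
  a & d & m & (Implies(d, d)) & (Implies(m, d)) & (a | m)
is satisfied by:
  {a: True, m: True, d: True}


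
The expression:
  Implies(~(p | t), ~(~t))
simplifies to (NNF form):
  p | t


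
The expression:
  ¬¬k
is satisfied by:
  {k: True}


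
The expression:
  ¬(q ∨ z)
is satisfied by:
  {q: False, z: False}


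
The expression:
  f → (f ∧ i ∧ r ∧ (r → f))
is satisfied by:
  {r: True, i: True, f: False}
  {r: True, i: False, f: False}
  {i: True, r: False, f: False}
  {r: False, i: False, f: False}
  {r: True, f: True, i: True}


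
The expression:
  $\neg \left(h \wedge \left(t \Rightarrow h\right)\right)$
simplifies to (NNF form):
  $\neg h$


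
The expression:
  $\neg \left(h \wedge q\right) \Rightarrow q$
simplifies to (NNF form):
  $q$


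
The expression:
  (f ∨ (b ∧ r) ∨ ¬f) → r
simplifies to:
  r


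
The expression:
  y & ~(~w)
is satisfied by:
  {w: True, y: True}


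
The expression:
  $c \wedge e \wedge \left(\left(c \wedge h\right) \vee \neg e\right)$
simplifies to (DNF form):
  $c \wedge e \wedge h$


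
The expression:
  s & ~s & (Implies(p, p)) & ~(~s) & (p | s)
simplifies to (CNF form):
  False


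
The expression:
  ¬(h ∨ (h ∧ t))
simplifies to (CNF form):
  ¬h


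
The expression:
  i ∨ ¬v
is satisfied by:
  {i: True, v: False}
  {v: False, i: False}
  {v: True, i: True}


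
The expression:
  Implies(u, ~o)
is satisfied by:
  {u: False, o: False}
  {o: True, u: False}
  {u: True, o: False}


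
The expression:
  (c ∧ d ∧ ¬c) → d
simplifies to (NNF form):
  True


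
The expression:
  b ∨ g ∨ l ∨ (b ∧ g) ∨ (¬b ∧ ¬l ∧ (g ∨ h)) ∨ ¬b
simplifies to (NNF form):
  True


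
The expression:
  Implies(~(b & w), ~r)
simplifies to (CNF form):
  (b | ~r) & (w | ~r)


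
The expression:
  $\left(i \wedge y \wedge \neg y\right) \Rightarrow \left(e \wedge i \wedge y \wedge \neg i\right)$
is always true.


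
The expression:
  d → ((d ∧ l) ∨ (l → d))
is always true.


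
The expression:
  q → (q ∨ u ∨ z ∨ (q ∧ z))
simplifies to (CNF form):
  True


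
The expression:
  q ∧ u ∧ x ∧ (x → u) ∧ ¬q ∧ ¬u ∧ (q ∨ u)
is never true.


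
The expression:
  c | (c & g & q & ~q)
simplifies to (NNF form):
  c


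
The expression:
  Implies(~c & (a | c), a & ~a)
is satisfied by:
  {c: True, a: False}
  {a: False, c: False}
  {a: True, c: True}


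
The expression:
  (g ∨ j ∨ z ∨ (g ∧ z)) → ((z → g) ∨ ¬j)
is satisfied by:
  {g: True, z: False, j: False}
  {g: False, z: False, j: False}
  {j: True, g: True, z: False}
  {j: True, g: False, z: False}
  {z: True, g: True, j: False}
  {z: True, g: False, j: False}
  {z: True, j: True, g: True}


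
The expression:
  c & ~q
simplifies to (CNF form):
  c & ~q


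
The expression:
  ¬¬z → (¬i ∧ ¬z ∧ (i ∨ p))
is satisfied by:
  {z: False}


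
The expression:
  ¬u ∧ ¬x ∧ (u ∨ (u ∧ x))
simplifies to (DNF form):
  False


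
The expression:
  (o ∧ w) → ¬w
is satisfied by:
  {w: False, o: False}
  {o: True, w: False}
  {w: True, o: False}


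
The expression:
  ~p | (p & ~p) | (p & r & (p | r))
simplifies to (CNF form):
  r | ~p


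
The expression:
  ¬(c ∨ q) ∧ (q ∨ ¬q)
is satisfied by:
  {q: False, c: False}


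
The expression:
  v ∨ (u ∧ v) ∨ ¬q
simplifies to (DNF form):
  v ∨ ¬q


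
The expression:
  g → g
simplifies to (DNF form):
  True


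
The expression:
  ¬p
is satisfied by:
  {p: False}


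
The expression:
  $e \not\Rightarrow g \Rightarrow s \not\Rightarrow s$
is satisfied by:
  {g: True, e: False}
  {e: False, g: False}
  {e: True, g: True}


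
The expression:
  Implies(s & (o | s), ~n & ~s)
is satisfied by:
  {s: False}


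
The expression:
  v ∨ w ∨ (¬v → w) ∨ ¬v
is always true.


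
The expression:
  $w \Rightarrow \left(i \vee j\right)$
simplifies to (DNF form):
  $i \vee j \vee \neg w$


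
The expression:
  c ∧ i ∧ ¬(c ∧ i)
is never true.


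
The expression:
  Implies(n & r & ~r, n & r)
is always true.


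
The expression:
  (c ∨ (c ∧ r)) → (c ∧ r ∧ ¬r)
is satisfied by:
  {c: False}


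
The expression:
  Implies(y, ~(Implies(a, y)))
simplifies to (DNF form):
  ~y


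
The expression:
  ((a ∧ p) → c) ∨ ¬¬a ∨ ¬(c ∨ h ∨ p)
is always true.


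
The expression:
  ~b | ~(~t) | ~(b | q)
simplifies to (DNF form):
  t | ~b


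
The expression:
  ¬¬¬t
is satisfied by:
  {t: False}


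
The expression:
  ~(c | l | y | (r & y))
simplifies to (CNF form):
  ~c & ~l & ~y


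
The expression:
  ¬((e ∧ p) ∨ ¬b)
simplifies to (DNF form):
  (b ∧ ¬e) ∨ (b ∧ ¬p)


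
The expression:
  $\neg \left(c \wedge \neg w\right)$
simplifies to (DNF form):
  $w \vee \neg c$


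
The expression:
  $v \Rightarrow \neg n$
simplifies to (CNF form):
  $\neg n \vee \neg v$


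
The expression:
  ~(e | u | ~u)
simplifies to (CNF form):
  False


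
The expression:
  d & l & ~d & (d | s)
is never true.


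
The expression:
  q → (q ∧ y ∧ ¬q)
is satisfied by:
  {q: False}


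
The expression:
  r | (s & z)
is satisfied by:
  {r: True, s: True, z: True}
  {r: True, s: True, z: False}
  {r: True, z: True, s: False}
  {r: True, z: False, s: False}
  {s: True, z: True, r: False}


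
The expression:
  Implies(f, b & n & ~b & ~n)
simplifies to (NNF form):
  ~f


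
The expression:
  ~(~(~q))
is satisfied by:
  {q: False}


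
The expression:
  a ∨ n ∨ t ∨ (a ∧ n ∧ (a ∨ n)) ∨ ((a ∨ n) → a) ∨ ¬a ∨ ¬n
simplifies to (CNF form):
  True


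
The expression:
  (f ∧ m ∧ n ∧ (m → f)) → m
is always true.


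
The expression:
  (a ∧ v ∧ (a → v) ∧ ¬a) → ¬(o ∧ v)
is always true.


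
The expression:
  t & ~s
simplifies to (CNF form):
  t & ~s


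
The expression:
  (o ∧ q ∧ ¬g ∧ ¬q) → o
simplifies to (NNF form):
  True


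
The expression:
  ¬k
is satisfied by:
  {k: False}


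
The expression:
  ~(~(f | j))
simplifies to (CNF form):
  f | j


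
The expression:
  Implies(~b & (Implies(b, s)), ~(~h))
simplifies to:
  b | h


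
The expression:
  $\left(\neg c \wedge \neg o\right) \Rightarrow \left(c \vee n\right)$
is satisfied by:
  {n: True, o: True, c: True}
  {n: True, o: True, c: False}
  {n: True, c: True, o: False}
  {n: True, c: False, o: False}
  {o: True, c: True, n: False}
  {o: True, c: False, n: False}
  {c: True, o: False, n: False}


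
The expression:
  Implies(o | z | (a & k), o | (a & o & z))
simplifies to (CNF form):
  (o | ~z) & (o | ~a | ~k) & (o | ~a | ~z) & (o | ~k | ~z)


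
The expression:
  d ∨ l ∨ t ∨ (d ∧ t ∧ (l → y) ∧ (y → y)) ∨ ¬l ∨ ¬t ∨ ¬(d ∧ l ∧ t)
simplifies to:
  True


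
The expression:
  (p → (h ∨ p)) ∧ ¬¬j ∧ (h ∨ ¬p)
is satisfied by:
  {h: True, j: True, p: False}
  {j: True, p: False, h: False}
  {h: True, p: True, j: True}


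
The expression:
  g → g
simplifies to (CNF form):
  True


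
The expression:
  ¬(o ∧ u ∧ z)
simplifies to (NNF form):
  ¬o ∨ ¬u ∨ ¬z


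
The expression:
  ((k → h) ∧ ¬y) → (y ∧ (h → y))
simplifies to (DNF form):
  y ∨ (k ∧ ¬h)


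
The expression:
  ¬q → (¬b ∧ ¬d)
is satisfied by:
  {q: True, b: False, d: False}
  {d: True, q: True, b: False}
  {q: True, b: True, d: False}
  {d: True, q: True, b: True}
  {d: False, b: False, q: False}


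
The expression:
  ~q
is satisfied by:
  {q: False}


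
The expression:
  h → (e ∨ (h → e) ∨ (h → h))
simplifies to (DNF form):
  True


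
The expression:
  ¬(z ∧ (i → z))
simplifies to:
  ¬z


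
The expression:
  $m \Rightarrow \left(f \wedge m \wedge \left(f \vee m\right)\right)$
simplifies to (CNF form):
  $f \vee \neg m$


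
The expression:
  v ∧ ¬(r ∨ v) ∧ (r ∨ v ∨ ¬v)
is never true.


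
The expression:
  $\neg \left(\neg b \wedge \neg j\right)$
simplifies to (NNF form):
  $b \vee j$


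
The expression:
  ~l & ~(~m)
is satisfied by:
  {m: True, l: False}


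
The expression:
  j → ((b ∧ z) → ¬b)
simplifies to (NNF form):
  ¬b ∨ ¬j ∨ ¬z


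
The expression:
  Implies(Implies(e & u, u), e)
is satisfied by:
  {e: True}


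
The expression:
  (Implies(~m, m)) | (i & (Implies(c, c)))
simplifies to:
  i | m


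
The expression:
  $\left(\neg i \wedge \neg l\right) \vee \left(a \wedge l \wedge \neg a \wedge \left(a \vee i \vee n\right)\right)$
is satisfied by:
  {i: False, l: False}


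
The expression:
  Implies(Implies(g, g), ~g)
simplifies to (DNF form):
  ~g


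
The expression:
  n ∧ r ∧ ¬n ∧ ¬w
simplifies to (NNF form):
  False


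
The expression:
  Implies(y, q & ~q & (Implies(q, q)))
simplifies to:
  ~y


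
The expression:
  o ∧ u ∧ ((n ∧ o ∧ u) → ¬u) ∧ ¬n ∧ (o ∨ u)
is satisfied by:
  {u: True, o: True, n: False}


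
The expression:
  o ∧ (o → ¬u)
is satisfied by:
  {o: True, u: False}


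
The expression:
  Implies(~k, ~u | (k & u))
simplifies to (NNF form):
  k | ~u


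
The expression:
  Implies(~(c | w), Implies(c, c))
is always true.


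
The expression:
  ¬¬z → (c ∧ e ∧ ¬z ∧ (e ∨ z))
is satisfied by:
  {z: False}


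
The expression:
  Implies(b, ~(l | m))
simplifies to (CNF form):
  (~b | ~l) & (~b | ~m)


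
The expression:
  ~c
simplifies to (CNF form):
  ~c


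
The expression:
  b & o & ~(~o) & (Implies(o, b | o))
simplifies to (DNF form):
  b & o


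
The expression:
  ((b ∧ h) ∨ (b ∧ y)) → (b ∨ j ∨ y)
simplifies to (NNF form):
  True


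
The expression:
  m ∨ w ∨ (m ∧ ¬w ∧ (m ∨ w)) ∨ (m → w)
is always true.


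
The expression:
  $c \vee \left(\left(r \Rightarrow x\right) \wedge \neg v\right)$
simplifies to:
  $c \vee \left(x \wedge \neg v\right) \vee \left(\neg r \wedge \neg v\right)$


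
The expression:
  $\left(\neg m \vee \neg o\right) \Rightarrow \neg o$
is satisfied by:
  {m: True, o: False}
  {o: False, m: False}
  {o: True, m: True}


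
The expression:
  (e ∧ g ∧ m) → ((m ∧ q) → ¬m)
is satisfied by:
  {g: False, m: False, q: False, e: False}
  {e: True, g: False, m: False, q: False}
  {q: True, g: False, m: False, e: False}
  {e: True, q: True, g: False, m: False}
  {m: True, e: False, g: False, q: False}
  {e: True, m: True, g: False, q: False}
  {q: True, m: True, e: False, g: False}
  {e: True, q: True, m: True, g: False}
  {g: True, q: False, m: False, e: False}
  {e: True, g: True, q: False, m: False}
  {q: True, g: True, e: False, m: False}
  {e: True, q: True, g: True, m: False}
  {m: True, g: True, q: False, e: False}
  {e: True, m: True, g: True, q: False}
  {q: True, m: True, g: True, e: False}


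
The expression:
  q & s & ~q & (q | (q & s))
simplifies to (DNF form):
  False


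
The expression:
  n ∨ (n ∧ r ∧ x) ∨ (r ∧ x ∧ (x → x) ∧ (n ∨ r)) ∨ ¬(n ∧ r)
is always true.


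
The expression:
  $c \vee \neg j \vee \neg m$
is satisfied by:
  {c: True, m: False, j: False}
  {m: False, j: False, c: False}
  {j: True, c: True, m: False}
  {j: True, m: False, c: False}
  {c: True, m: True, j: False}
  {m: True, c: False, j: False}
  {j: True, m: True, c: True}


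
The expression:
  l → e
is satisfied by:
  {e: True, l: False}
  {l: False, e: False}
  {l: True, e: True}


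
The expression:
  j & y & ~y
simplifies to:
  False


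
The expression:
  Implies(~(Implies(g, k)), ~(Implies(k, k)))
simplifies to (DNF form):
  k | ~g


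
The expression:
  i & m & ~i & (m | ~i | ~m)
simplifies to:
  False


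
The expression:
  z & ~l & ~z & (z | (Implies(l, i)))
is never true.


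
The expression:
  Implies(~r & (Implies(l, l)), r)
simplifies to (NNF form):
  r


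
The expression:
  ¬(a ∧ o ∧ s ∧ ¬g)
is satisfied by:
  {g: True, s: False, a: False, o: False}
  {o: False, s: False, g: False, a: False}
  {o: True, g: True, s: False, a: False}
  {o: True, s: False, g: False, a: False}
  {a: True, g: True, o: False, s: False}
  {a: True, o: False, s: False, g: False}
  {a: True, o: True, g: True, s: False}
  {a: True, o: True, s: False, g: False}
  {g: True, s: True, a: False, o: False}
  {s: True, a: False, g: False, o: False}
  {o: True, s: True, g: True, a: False}
  {o: True, s: True, a: False, g: False}
  {g: True, s: True, a: True, o: False}
  {s: True, a: True, o: False, g: False}
  {o: True, s: True, a: True, g: True}


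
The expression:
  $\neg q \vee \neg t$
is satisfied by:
  {t: False, q: False}
  {q: True, t: False}
  {t: True, q: False}


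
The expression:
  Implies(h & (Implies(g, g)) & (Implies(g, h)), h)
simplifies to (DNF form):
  True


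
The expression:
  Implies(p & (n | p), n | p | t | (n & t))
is always true.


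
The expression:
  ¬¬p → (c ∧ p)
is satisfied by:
  {c: True, p: False}
  {p: False, c: False}
  {p: True, c: True}


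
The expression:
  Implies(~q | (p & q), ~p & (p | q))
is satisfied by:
  {q: True, p: False}


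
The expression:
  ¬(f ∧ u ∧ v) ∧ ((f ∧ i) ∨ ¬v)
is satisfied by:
  {i: True, f: True, u: False, v: False}
  {i: True, u: False, f: False, v: False}
  {f: True, i: False, u: False, v: False}
  {i: False, u: False, f: False, v: False}
  {i: True, f: True, u: True, v: False}
  {i: True, u: True, f: False, v: False}
  {f: True, u: True, i: False, v: False}
  {u: True, i: False, f: False, v: False}
  {v: True, i: True, f: True, u: False}


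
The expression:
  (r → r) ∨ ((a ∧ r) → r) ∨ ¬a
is always true.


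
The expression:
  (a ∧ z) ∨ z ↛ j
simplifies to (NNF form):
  z ∧ (a ∨ ¬j)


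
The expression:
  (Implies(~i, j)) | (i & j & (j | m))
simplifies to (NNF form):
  i | j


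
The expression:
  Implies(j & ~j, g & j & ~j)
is always true.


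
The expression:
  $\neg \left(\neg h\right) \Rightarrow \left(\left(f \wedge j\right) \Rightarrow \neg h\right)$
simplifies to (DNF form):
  $\neg f \vee \neg h \vee \neg j$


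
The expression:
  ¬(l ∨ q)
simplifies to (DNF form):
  ¬l ∧ ¬q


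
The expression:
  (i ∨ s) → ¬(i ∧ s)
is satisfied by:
  {s: False, i: False}
  {i: True, s: False}
  {s: True, i: False}


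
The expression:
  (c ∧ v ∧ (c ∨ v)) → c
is always true.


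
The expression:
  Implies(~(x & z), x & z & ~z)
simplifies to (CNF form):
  x & z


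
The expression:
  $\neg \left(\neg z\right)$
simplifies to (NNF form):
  $z$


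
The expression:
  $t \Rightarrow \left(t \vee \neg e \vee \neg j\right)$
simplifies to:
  $\text{True}$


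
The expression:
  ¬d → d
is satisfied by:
  {d: True}


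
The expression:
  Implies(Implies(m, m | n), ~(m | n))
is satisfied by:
  {n: False, m: False}


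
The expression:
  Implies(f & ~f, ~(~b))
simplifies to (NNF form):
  True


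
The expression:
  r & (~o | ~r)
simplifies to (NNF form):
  r & ~o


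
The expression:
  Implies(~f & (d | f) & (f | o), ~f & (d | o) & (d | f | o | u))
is always true.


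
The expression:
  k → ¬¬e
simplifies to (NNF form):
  e ∨ ¬k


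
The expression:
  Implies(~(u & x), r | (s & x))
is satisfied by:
  {r: True, x: True, u: True, s: True}
  {r: True, x: True, u: True, s: False}
  {r: True, x: True, s: True, u: False}
  {r: True, x: True, s: False, u: False}
  {r: True, u: True, s: True, x: False}
  {r: True, u: True, s: False, x: False}
  {r: True, u: False, s: True, x: False}
  {r: True, u: False, s: False, x: False}
  {x: True, u: True, s: True, r: False}
  {x: True, u: True, s: False, r: False}
  {x: True, s: True, u: False, r: False}


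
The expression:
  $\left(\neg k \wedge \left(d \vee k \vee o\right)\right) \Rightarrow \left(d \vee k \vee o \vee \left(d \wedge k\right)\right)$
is always true.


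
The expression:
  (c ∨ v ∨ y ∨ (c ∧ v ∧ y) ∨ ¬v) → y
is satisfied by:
  {y: True}


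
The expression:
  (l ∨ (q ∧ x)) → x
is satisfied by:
  {x: True, l: False}
  {l: False, x: False}
  {l: True, x: True}


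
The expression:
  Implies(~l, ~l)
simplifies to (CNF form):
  True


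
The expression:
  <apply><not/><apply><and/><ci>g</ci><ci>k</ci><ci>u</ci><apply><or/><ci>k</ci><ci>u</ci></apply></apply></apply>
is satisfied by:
  {g: False, k: False, u: False}
  {u: True, g: False, k: False}
  {k: True, g: False, u: False}
  {u: True, k: True, g: False}
  {g: True, u: False, k: False}
  {u: True, g: True, k: False}
  {k: True, g: True, u: False}


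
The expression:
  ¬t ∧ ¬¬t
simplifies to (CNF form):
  False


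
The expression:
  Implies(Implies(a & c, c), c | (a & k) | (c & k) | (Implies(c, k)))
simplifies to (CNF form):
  True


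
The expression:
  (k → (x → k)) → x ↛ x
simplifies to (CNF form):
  False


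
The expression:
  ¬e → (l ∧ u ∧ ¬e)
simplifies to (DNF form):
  e ∨ (l ∧ u)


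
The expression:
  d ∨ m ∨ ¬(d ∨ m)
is always true.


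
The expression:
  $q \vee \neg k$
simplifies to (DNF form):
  $q \vee \neg k$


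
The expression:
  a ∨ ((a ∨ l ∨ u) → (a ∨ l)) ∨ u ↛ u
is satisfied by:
  {a: True, l: True, u: False}
  {a: True, u: False, l: False}
  {l: True, u: False, a: False}
  {l: False, u: False, a: False}
  {a: True, l: True, u: True}
  {a: True, u: True, l: False}
  {l: True, u: True, a: False}


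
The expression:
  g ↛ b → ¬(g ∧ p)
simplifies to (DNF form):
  b ∨ ¬g ∨ ¬p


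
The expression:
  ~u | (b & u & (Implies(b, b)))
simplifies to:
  b | ~u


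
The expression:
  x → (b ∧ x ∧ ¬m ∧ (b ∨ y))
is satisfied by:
  {b: True, m: False, x: False}
  {m: False, x: False, b: False}
  {b: True, m: True, x: False}
  {m: True, b: False, x: False}
  {x: True, b: True, m: False}


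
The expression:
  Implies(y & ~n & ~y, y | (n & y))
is always true.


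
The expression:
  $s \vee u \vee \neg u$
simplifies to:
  $\text{True}$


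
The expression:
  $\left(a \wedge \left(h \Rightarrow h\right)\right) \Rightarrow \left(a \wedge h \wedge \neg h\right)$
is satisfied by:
  {a: False}


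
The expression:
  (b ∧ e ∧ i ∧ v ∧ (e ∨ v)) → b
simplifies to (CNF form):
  True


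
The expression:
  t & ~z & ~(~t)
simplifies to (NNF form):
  t & ~z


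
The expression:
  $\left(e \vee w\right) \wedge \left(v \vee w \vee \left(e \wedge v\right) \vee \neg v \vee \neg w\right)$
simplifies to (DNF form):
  $e \vee w$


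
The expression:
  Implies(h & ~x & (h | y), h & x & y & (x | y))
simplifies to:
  x | ~h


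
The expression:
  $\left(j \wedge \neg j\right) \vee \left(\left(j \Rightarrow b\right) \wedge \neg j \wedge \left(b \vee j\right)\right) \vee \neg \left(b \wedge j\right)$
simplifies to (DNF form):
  $\neg b \vee \neg j$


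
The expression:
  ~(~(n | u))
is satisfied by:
  {n: True, u: True}
  {n: True, u: False}
  {u: True, n: False}
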